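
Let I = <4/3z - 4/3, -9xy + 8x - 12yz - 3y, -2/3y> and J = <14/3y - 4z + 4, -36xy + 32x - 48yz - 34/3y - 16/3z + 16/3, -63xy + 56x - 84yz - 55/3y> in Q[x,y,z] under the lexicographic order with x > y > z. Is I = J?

Yes, the ideals are equal.

Equality of ideals is decidable: compute both reduced Gröbner bases (unique for the ordering) and check whether they agree.
Buchberger on the first generating set:
f_1 = 4/3z - 4/3, LT = z.
f_2 = -9xy + 8x - 12yz - 3y, LT = xy.
f_3 = -2/3y, LT = y.

S(f_2,f_3): lcm = xy. S = -8/9x + 4/3yz + 1/3y.
  leading term x: no divisor's leading term divides it; move -8/9x to the remainder.
  leading term yz: subtract (y)·f_1 from 4/3yz + 1/3y → 5/3y
  leading term y: subtract (-5/2)·f_3 from 5/3y → 0
  remainder -8/9x ≠ 0; add g_4 = -8/9x to the basis.

The other S-polynomials (S(f_1,f_2), S(f_1,f_3), S(f_1,g_4), S(f_2,g_4), S(f_3,g_4)) all reduce to 0 modulo the current basis, so we have a Gröbner basis.
Inter-reduce: drop elements whose leading term is divisible by another's, tail-reduce, and make monic.
Reduced Gröbner basis: {x, y, z - 1}.

Buchberger on the second generating set:
h_1 = 14/3y - 4z + 4, LT = y.
h_2 = -36xy + 32x - 48yz - 34/3y - 16/3z + 16/3, LT = xy.
h_3 = -63xy + 56x - 84yz - 55/3y, LT = xy.

S(h_1,h_2): lcm = xy. S = -6/7xz + 110/63x - 4/3yz - 17/54y - 4/27z + 4/27.
  leading term xz: no divisor's leading term divides it; move -6/7xz to the remainder.
  leading term x: no divisor's leading term divides it; move 110/63x to the remainder.
  leading term yz: subtract (-2/7z)·h_1 from -4/3yz - 17/54y - 4/27z + 4/27 → -17/54y - 8/7z^2 + 188/189z + 4/27
  leading term y: subtract (-17/252)·h_1 from -17/54y - 8/7z^2 + 188/189z + 4/27 → -8/7z^2 + 137/189z + 79/189
  leading term z^2: no divisor's leading term divides it; move -8/7z^2 to the remainder.
  leading term z: no divisor's leading term divides it; move 137/189z to the remainder.
  leading term 1: no divisor's leading term divides it; move 79/189 to the remainder.
  remainder -6/7xz + 110/63x - 8/7z^2 + 137/189z + 79/189 ≠ 0; add k_4 = -6/7xz + 110/63x - 8/7z^2 + 137/189z + 79/189 to the basis.

S(h_1,h_3): lcm = xy. S = -6/7xz + 110/63x - 4/3yz - 55/189y.
  leading term xz: subtract (1)·k_4 from -6/7xz + 110/63x - 4/3yz - 55/189y → -4/3yz - 55/189y + 8/7z^2 - 137/189z - 79/189
  leading term yz: subtract (-2/7z)·h_1 from -4/3yz - 55/189y + 8/7z^2 - 137/189z - 79/189 → -55/189y + 79/189z - 79/189
  leading term y: subtract (-55/882)·h_1 from -55/189y + 79/189z - 79/189 → 223/1323z - 223/1323
  leading term z: no divisor's leading term divides it; move 223/1323z to the remainder.
  leading term 1: no divisor's leading term divides it; move -223/1323 to the remainder.
  remainder 223/1323z - 223/1323 ≠ 0; add k_5 = 223/1323z - 223/1323 to the basis.

S(k_4,k_5): lcm = xz. S = -28/27x + 4/3z^2 - 137/162z - 79/162.
  leading term x: no divisor's leading term divides it; move -28/27x to the remainder.
  leading term z^2: subtract (1764/223z)·k_5 from 4/3z^2 - 137/162z - 79/162 → 79/162z - 79/162
  leading term z: subtract (3871/1338)·k_5 from 79/162z - 79/162 → 0
  remainder -28/27x ≠ 0; add k_6 = -28/27x to the basis.

The other S-polynomials (S(h_2,h_3), S(h_1,k_4), S(h_2,k_4), S(h_3,k_4), S(h_1,k_5), S(h_2,k_5), S(h_3,k_5), S(h_1,k_6), S(h_2,k_6), S(h_3,k_6), S(k_4,k_6), S(k_5,k_6)) all reduce to 0 modulo the current basis, so we have a Gröbner basis.
Inter-reduce: drop elements whose leading term is divisible by another's, tail-reduce, and make monic.
Reduced Gröbner basis: {x, y, z - 1}.

The two bases agree; hence the ideals are identical.
The choice of monomial ordering does not affect the verdict — as long as both bases are computed under the same ordering, their equality decides ideal equality.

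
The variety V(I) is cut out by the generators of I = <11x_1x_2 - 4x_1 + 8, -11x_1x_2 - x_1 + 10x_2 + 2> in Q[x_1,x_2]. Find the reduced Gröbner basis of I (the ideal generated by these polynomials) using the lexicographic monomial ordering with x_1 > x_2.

f_1 = 11x_1x_2 - 4x_1 + 8, LT = x_1x_2.
f_2 = -11x_1x_2 - x_1 + 10x_2 + 2, LT = x_1x_2.

S(f_1,f_2): lcm = x_1x_2. S = -5/11x_1 + 10/11x_2 + 10/11.
  reduce S modulo (f_1, f_2):
  remainder -5/11x_1 + 10/11x_2 + 10/11 ≠ 0; add g_3 = -5/11x_1 + 10/11x_2 + 10/11 to the basis.

S(f_1,g_3): lcm = x_1x_2. S = -4/11x_1 + 2x_2^2 + 2x_2 + 8/11.
  reduce S modulo (f_1, f_2, g_3):
  remainder 2x_2^2 + 14/11x_2 ≠ 0; add g_4 = 2x_2^2 + 14/11x_2 to the basis.

The other S-polynomials (S(f_2,g_3), S(f_1,g_4), S(f_2,g_4), S(g_3,g_4)) all reduce to 0 modulo the current basis, so we have a Gröbner basis.
Inter-reduce: drop elements whose leading term is divisible by another's, tail-reduce, and make monic.

G = {x_1 - 2x_2 - 2, x_2^2 + 7/11x_2}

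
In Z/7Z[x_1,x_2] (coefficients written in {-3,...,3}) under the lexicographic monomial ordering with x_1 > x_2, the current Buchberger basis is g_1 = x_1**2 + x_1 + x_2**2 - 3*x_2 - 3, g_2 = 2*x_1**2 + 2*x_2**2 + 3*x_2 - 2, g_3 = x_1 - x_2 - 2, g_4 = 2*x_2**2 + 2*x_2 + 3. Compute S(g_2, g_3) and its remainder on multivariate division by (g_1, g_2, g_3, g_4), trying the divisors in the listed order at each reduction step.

S(g_2, g_3) = x_1*x_2 + 2*x_1 + x_2**2 - 2*x_2 - 1; remainder on division = 0.

lcm(LM(g_2), LM(g_3)) = x_1**2.
S = (lcm/LT(g_2))·g_2 − (lcm/LT(g_3))·g_3 = x_1*x_2 + 2*x_1 + x_2**2 - 2*x_2 - 1.
Reduce S modulo (g_1, g_2, g_3, g_4) in that order:
  leading term x_1*x_2: subtract (x_2)·g_3 from x_1*x_2 + 2*x_1 + x_2**2 - 2*x_2 - 1 → 2*x_1 + 2*x_2**2 - 1
  leading term x_1: subtract (2)·g_3 from 2*x_1 + 2*x_2**2 - 1 → 2*x_2**2 + 2*x_2 + 3
  leading term x_2**2: subtract (1)·g_4 from 2*x_2**2 + 2*x_2 + 3 → 0
The remainder is 0, so this S-polynomial contributes no new basis element.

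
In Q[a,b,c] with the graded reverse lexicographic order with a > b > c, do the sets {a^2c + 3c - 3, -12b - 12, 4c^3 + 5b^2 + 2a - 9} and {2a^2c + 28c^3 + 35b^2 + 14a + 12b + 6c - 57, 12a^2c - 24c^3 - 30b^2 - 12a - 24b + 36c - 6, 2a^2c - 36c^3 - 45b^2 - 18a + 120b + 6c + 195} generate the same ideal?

For a fixed monomial order, each ideal has a unique reduced Gröbner basis; comparing bases decides equality.
Buchberger on the first generating set:
f_1 = a^2c + 3c - 3, LT = a^2c.
f_2 = -12b - 12, LT = b.
f_3 = 4c^3 + 5b^2 + 2a - 9, LT = c^3.

S(f_1,f_3): lcm = a^2c^3. S = -5/4a^2b^2 - 1/2a^3 + 3c^3 + 9/4a^2 - 3c^2.
  reduce S modulo (f_1, f_2, f_3):
  remainder -1/2a^3 + a^2 - 3c^2 - 3/2a + 3 ≠ 0; add g_4 = -1/2a^3 + a^2 - 3c^2 - 3/2a + 3 to the basis.

The other S-polynomials (S(f_1,f_2), S(f_2,f_3), S(f_1,g_4), S(f_2,g_4), S(f_3,g_4)) all reduce to 0 modulo the current basis, so we have a Gröbner basis.
Inter-reduce: drop elements whose leading term is divisible by another's, tail-reduce, and make monic.
Reduced Gröbner basis: {a^3 - 2a^2 + 6c^2 + 3a - 6, a^2c + 3c - 3, c^3 + 1/2a - 1, b + 1}.

Buchberger on the second generating set:
h_1 = 2a^2c + 28c^3 + 35b^2 + 14a + 12b + 6c - 57, LT = a^2c.
h_2 = 12a^2c - 24c^3 - 30b^2 - 12a - 24b + 36c - 6, LT = a^2c.
h_3 = 2a^2c - 36c^3 - 45b^2 - 18a + 120b + 6c + 195, LT = a^2c.

S(h_1,h_2): lcm = a^2c. S = 16c^3 + 20b^2 + 8a + 8b - 28.
  reduce S modulo (h_1, h_2, h_3):
  remainder 16c^3 + 20b^2 + 8a + 8b - 28 ≠ 0; add k_4 = 16c^3 + 20b^2 + 8a + 8b - 28 to the basis.

S(h_1,h_3): lcm = a^2c. S = 32c^3 + 40b^2 + 16a - 54b - 126.
  reduce S modulo (h_1, h_2, h_3, k_4):
  remainder -70b - 70 ≠ 0; add k_5 = -70b - 70 to the basis.

S(h_1,k_4): lcm = a^2c^3. S = 14c^5 - 5/4a^2b^2 + 35/2b^2c^2 - 1/2a^3 - 1/2a^2b + 7ac^2 + 6bc^2 + 3c^3 + 7/4a^2 - 57/2c^2.
  reduce S modulo (h_1, h_2, h_3, k_4, k_5):
  remainder -1/2a^3 + a^2 - 3c^2 - 3/2a + 3 ≠ 0; add k_6 = -1/2a^3 + a^2 - 3c^2 - 3/2a + 3 to the basis.

The other S-polynomials (S(h_2,h_3), S(h_2,k_4), S(h_3,k_4), S(h_1,k_5), S(h_2,k_5), S(h_3,k_5), S(k_4,k_5), S(h_1,k_6), S(h_2,k_6), S(h_3,k_6), S(k_4,k_6), S(k_5,k_6)) all reduce to 0 modulo the current basis, so we have a Gröbner basis.
Inter-reduce: drop elements whose leading term is divisible by another's, tail-reduce, and make monic.
Reduced Gröbner basis: {a^3 - 2a^2 + 6c^2 + 3a - 6, a^2c + 3c - 3, c^3 + 1/2a - 1, b + 1}.

Same reduced basis, so the two generating sets span the same ideal.

Yes, the ideals are equal.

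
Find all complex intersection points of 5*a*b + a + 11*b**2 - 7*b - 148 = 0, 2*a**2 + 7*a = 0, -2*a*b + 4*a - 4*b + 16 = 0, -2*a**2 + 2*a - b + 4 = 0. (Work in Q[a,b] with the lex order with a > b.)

Compute a lex Gröbner basis by Buchberger's algorithm.
f_1 = 5*a*b + a + 11*b**2 - 7*b - 148, LT = a*b.
f_2 = 2*a**2 + 7*a, LT = a**2.
f_3 = -2*a*b + 4*a - 4*b + 16, LT = a*b.
f_4 = -2*a**2 + 2*a - b + 4, LT = a**2.

S(f_1,f_2): lcm = a**2*b. S = 1/5*a**2 + 11/5*a*b**2 - 49/10*a*b - 148/5*a.
  leading term a**2: subtract (1/10)·f_2 from 1/5*a**2 + 11/5*a*b**2 - 49/10*a*b - 148/5*a → 11/5*a*b**2 - 49/10*a*b - 303/10*a
  leading term a*b**2: subtract (11/25*b)·f_1 from 11/5*a*b**2 - 49/10*a*b - 303/10*a → -267/50*a*b - 303/10*a - 121/25*b**3 + 77/25*b**2 + 1628/25*b
  leading term a*b: subtract (-267/250)·f_1 from -267/50*a*b - 303/10*a - 121/25*b**3 + 77/25*b**2 + 1628/25*b → -3654/125*a - 121/25*b**3 + 3707/250*b**2 + 14411/250*b - 19758/125
  leading term a: no divisor's leading term divides it; move -3654/125*a to the remainder.
  leading term b**3: no divisor's leading term divides it; move -121/25*b**3 to the remainder.
  leading term b**2: no divisor's leading term divides it; move 3707/250*b**2 to the remainder.
  leading term b: no divisor's leading term divides it; move 14411/250*b to the remainder.
  leading term 1: no divisor's leading term divides it; move -19758/125 to the remainder.
  remainder -3654/125*a - 121/25*b**3 + 3707/250*b**2 + 14411/250*b - 19758/125 ≠ 0; add h_5 = -3654/125*a - 121/25*b**3 + 3707/250*b**2 + 14411/250*b - 19758/125 to the basis.

S(f_1,f_3): lcm = a*b. S = 11/5*a + 11/5*b**2 - 17/5*b - 108/5.
  leading term a: subtract (-275/3654)·h_5 from 11/5*a + 11/5*b**2 - 17/5*b - 108/5 → -1331/3654*b**3 + 24233/7308*b**2 + 6857/7308*b - 20399/609
  leading term b**3: no divisor's leading term divides it; move -1331/3654*b**3 to the remainder.
  leading term b**2: no divisor's leading term divides it; move 24233/7308*b**2 to the remainder.
  leading term b: no divisor's leading term divides it; move 6857/7308*b to the remainder.
  leading term 1: no divisor's leading term divides it; move -20399/609 to the remainder.
  remainder -1331/3654*b**3 + 24233/7308*b**2 + 6857/7308*b - 20399/609 ≠ 0; add h_6 = -1331/3654*b**3 + 24233/7308*b**2 + 6857/7308*b - 20399/609 to the basis.

S(f_1,f_4): lcm = a**2*b. S = 1/5*a**2 + 11/5*a*b**2 - 2/5*a*b - 148/5*a - 1/2*b**2 + 2*b.
  leading term a**2: subtract (1/10)·f_2 from 1/5*a**2 + 11/5*a*b**2 - 2/5*a*b - 148/5*a - 1/2*b**2 + 2*b → 11/5*a*b**2 - 2/5*a*b - 303/10*a - 1/2*b**2 + 2*b
  leading term a*b**2: subtract (11/25*b)·f_1 from 11/5*a*b**2 - 2/5*a*b - 303/10*a - 1/2*b**2 + 2*b → -21/25*a*b - 303/10*a - 121/25*b**3 + 129/50*b**2 + 1678/25*b
  leading term a*b: subtract (-21/125)·f_1 from -21/25*a*b - 303/10*a - 121/25*b**3 + 129/50*b**2 + 1678/25*b → -7533/250*a - 121/25*b**3 + 1107/250*b**2 + 8243/125*b - 3108/125
  leading term a: subtract (837/812)·h_5 from -7533/250*a - 121/25*b**3 + 1107/250*b**2 + 8243/125*b - 3108/125 → 121/812*b**3 - 17631/1624*b**2 + 10597/1624*b + 56055/406
  leading term b**3: subtract (-9/22)·h_6 from 121/812*b**3 - 17631/1624*b**2 + 10597/1624*b + 56055/406 → -19/2*b**2 + 76/11*b + 1368/11
  leading term b**2: no divisor's leading term divides it; move -19/2*b**2 to the remainder.
  leading term b: no divisor's leading term divides it; move 76/11*b to the remainder.
  leading term 1: no divisor's leading term divides it; move 1368/11 to the remainder.
  remainder -19/2*b**2 + 76/11*b + 1368/11 ≠ 0; add h_7 = -19/2*b**2 + 76/11*b + 1368/11 to the basis.

S(f_2,f_3): lcm = a**2*b. S = 2*a**2 + 3/2*a*b + 8*a.
  leading term a**2: subtract (1)·f_2 from 2*a**2 + 3/2*a*b + 8*a → 3/2*a*b + a
  leading term a*b: subtract (3/10)·f_1 from 3/2*a*b + a → 7/10*a - 33/10*b**2 + 21/10*b + 222/5
  leading term a: subtract (-25/1044)·h_5 from 7/10*a - 33/10*b**2 + 21/10*b + 222/5 → -121/1044*b**3 - 6149/2088*b**2 + 7267/2088*b + 7067/174
  leading term b**3: subtract (7/22)·h_6 from -121/1044*b**3 - 6149/2088*b**2 + 7267/2088*b + 7067/174 → -4*b**2 + 35/11*b + 564/11
  leading term b**2: subtract (8/19)·h_7 from -4*b**2 + 35/11*b + 564/11 → 3/11*b - 12/11
  leading term b: no divisor's leading term divides it; move 3/11*b to the remainder.
  leading term 1: no divisor's leading term divides it; move -12/11 to the remainder.
  remainder 3/11*b - 12/11 ≠ 0; add h_8 = 3/11*b - 12/11 to the basis.

The other S-polynomials (S(f_2,f_4), S(f_3,f_4), S(f_1,h_5), S(f_2,h_5), S(f_3,h_5), S(f_4,h_5), S(f_1,h_6), S(f_2,h_6), S(f_3,h_6), S(f_4,h_6), S(h_5,h_6), S(f_1,h_7), S(f_2,h_7), S(f_3,h_7), S(f_4,h_7), S(h_5,h_7), S(h_6,h_7), S(f_1,h_8), S(f_2,h_8), S(f_3,h_8), S(f_4,h_8), S(h_5,h_8), S(h_6,h_8), S(h_7,h_8)) all reduce to 0 modulo the current basis, so we have a Gröbner basis.
Inter-reduce: drop elements whose leading term is divisible by another's, tail-reduce, and make monic.
Reduced Gröbner basis: {a, b - 4}.

A lex Gröbner basis eliminates variables successively. Here b - 4 depends only on b, with roots {4}; lifting each root through the earlier basis elements recovers the full solutions.
  b = 4: the earlier basis element becomes a = 0, giving a = 0 — point (0, 4).
A lex Gröbner basis triangularizes the system, enabling back-substitution.

{(0, 4)}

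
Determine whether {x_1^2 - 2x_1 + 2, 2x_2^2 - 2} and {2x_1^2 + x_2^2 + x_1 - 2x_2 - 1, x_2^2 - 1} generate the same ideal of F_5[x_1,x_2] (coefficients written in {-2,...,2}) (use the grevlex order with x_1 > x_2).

No, the ideals differ.

Equality of ideals is decidable: compute both reduced Gröbner bases (unique for the ordering) and check whether they agree.
Buchberger on the first generating set:
f_1 = x_1^2 - 2x_1 + 2, LT = x_1^2.
f_2 = 2x_2^2 - 2, LT = x_2^2.

The S-polynomials (S(f_1,f_2)) all reduce to 0 modulo the current basis, so we have a Gröbner basis.
Inter-reduce: drop elements whose leading term is divisible by another's, tail-reduce, and make monic.
Reduced Gröbner basis: {x_1^2 - 2x_1 + 2, x_2^2 - 1}.

Buchberger on the second generating set:
h_1 = 2x_1^2 + x_2^2 + x_1 - 2x_2 - 1, LT = x_1^2.
h_2 = x_2^2 - 1, LT = x_2^2.

The S-polynomials (S(h_1,h_2)) all reduce to 0 modulo the current basis, so we have a Gröbner basis.
Inter-reduce: drop elements whose leading term is divisible by another's, tail-reduce, and make monic.
Reduced Gröbner basis: {x_1^2 - 2x_1 - x_2, x_2^2 - 1}.

These differ, so the ideals are not equal.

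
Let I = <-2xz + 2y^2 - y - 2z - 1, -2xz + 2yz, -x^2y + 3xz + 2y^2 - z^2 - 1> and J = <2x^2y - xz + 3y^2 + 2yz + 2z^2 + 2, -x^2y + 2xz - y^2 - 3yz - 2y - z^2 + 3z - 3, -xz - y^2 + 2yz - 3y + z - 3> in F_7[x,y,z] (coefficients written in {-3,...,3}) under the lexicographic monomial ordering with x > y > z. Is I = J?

Yes, the ideals are equal.

Two ideals are equal iff their reduced Gröbner bases coincide (the reduced basis is unique for a fixed ordering).
Buchberger on the first generating set:
f_1 = -2xz + 2y^2 - y - 2z - 1, LT = xz.
f_2 = -2xz + 2yz, LT = xz.
f_3 = -x^2y + 3xz + 2y^2 - z^2 - 1, LT = x^2y.

S(f_1,f_2): lcm = xz. S = -y^2 + yz - 3y + z - 3.
  reduce S modulo (f_1, f_2, f_3):
  remainder -y^2 + yz - 3y + z - 3 ≠ 0; add g_4 = -y^2 + yz - 3y + z - 3 to the basis.

S(f_1,f_3): lcm = x^2yz. S = -xy^3 - 3xy^2 + xyz - 3xy + 3xz^2 + 2y^2z - z^3 - z.
  reduce S modulo (f_1, f_2, f_3, g_4):
  remainder -yz^3 + 3yz^2 + 2yz - 2z^3 + z^2 - 2z ≠ 0; add g_5 = -yz^3 + 3yz^2 + 2yz - 2z^3 + z^2 - 2z to the basis.

S(f_3,g_4): lcm = x^2y^2. S = x^2yz - 3x^2y + x^2z - 3x^2 - 3xyz - 2y^3 + yz^2 + y.
  reduce S modulo (f_1, f_2, f_3, g_4, g_5):
  remainder -3x^2 + 2yz^2 + 2yz - z^3 + z^2 - 2z + 3 ≠ 0; add g_6 = -3x^2 + 2yz^2 + 2yz - z^3 + z^2 - 2z + 3 to the basis.

S(f_1,g_5): lcm = xyz^3. S = 3xyz^2 + 2xyz - 2xz^3 + xz^2 - 2xz - y^3z^2 - 3y^2z^2 + yz^3 - 3yz^2.
  reduce S modulo (f_1, f_2, f_3, g_4, g_5, g_6):
  remainder 2yz^2 + yz + z^4 + 3z^3 + 3z^2 - z ≠ 0; add g_7 = 2yz^2 + yz + z^4 + 3z^3 + 3z^2 - z to the basis.

S(f_3,g_5): lcm = x^2yz^3. S = 3x^2yz^2 + 2x^2yz - 2x^2z^3 + x^2z^2 - 2x^2z - 3xz^4 - 2y^2z^3 + z^5 + z^3.
  reduce S modulo (f_1, f_2, f_3, g_4, g_5, g_6, g_7):
  remainder -3yz + z^5 + 3z^4 - z^3 + z^2 + 3z ≠ 0; add g_8 = -3yz + z^5 + 3z^4 - z^3 + z^2 + 3z to the basis.

S(f_3,g_8): lcm = x^2yz. S = -2x^2z^5 + x^2z^4 + 2x^2z^3 - 2x^2z^2 + x^2z - 3xz^2 - 2y^2z + z^3 + z.
  reduce S modulo (f_1, f_2, f_3, g_4, g_5, g_6, g_7, g_8):
  remainder 2z^6 - 3z^4 + 3z^3 + 2z^2 ≠ 0; add g_9 = 2z^6 - 3z^4 + 3z^3 + 2z^2 to the basis.

The other S-polynomials (S(f_2,f_3), S(f_1,g_4), S(f_2,g_4), S(f_2,g_5), S(g_4,g_5), S(f_1,g_6), S(f_2,g_6), S(f_3,g_6), S(g_4,g_6), S(g_5,g_6), S(f_1,g_7), S(f_2,g_7), S(f_3,g_7), S(g_4,g_7), S(g_5,g_7), S(g_6,g_7), S(f_1,g_8), S(f_2,g_8), S(g_4,g_8), S(g_5,g_8), S(g_6,g_8), S(g_7,g_8), S(f_1,g_9), S(f_2,g_9), S(f_3,g_9), S(g_4,g_9), S(g_5,g_9), S(g_6,g_9), S(g_7,g_9), S(g_8,g_9)) all reduce to 0 modulo the current basis, so we have a Gröbner basis.
Inter-reduce: drop elements whose leading term is divisible by another's, tail-reduce, and make monic.
Reduced Gröbner basis: {x^2 + 3z^5 + 3z^3 - z^2 - 1, xz + 2z^5 - z^4 - 2z^3 + 2z^2 - z, y^2 + 3y + 2z^5 - z^4 - 2z^3 + 2z^2 - 2z + 3, yz + 2z^5 - z^4 - 2z^3 + 2z^2 - z, z^6 + 2z^4 - 2z^3 + z^2}.

Buchberger on the second generating set:
h_1 = 2x^2y - xz + 3y^2 + 2yz + 2z^2 + 2, LT = x^2y.
h_2 = -x^2y + 2xz - y^2 - 3yz - 2y - z^2 + 3z - 3, LT = x^2y.
h_3 = -xz - y^2 + 2yz - 3y + z - 3, LT = xz.

S(h_1,h_2): lcm = x^2y. S = -2xz - 3y^2 - 2yz - 2y + 3z - 2.
  reduce S modulo (h_1, h_2, h_3):
  remainder -y^2 + yz - 3y + z - 3 ≠ 0; add k_4 = -y^2 + yz - 3y + z - 3 to the basis.

S(h_1,h_3): lcm = x^2yz. S = -xy^3 + 2xy^2z - 3xy^2 + xyz - 3xy + 3xz^2 - 2y^2z + yz^2 + z^3 + z.
  reduce S modulo (h_1, h_2, h_3, k_4):
  remainder yz^3 - 3yz^2 - 2yz + 2z^3 - z^2 + 2z ≠ 0; add k_5 = yz^3 - 3yz^2 - 2yz + 2z^3 - z^2 + 2z to the basis.

S(h_1,k_4): lcm = x^2y^2. S = x^2yz - 3x^2y + x^2z - 3x^2 + 3xyz - 2y^3 + y^2z + yz^2 + y.
  reduce S modulo (h_1, h_2, h_3, k_4, k_5):
  remainder -3x^2 + 2yz^2 + 2yz - z^3 + z^2 - 2z + 3 ≠ 0; add k_6 = -3x^2 + 2yz^2 + 2yz - z^3 + z^2 - 2z + 3 to the basis.

S(h_1,k_5): lcm = x^2yz^3. S = 3x^2yz^2 + 2x^2yz - 2x^2z^3 + x^2z^2 - 2x^2z + 3xz^4 - 2y^2z^3 + yz^4 + z^5 + z^3.
  reduce S modulo (h_1, h_2, h_3, k_4, k_5, k_6):
  remainder yz^2 + yz + z^5 - 3z^3 - z^2 - z ≠ 0; add k_7 = yz^2 + yz + z^5 - 3z^3 - z^2 - z to the basis.

S(h_3,k_5): lcm = xyz^3. S = 3xyz^2 + 2xyz - 2xz^3 + xz^2 - 2xz + y^3z^2 - 2y^2z^3 + 3y^2z^2 - yz^3 + 3yz^2.
  reduce S modulo (h_1, h_2, h_3, k_4, k_5, k_6, k_7):
  remainder -yz - 2z^5 + z^4 + 2z^3 - 2z^2 + z ≠ 0; add k_8 = -yz - 2z^5 + z^4 + 2z^3 - 2z^2 + z to the basis.

S(h_1,k_7): lcm = x^2yz^2. S = -x^2yz - x^2z^5 + 3x^2z^3 + x^2z^2 + x^2z + 3xz^3 - 2y^2z^2 + yz^3 + z^4 + z^2.
  reduce S modulo (h_1, h_2, h_3, k_4, k_5, k_6, k_7, k_8):
  remainder z^6 + 2z^4 - 2z^3 + z^2 ≠ 0; add k_9 = z^6 + 2z^4 - 2z^3 + z^2 to the basis.

The other S-polynomials (S(h_2,h_3), S(h_2,k_4), S(h_3,k_4), S(h_2,k_5), S(k_4,k_5), S(h_1,k_6), S(h_2,k_6), S(h_3,k_6), S(k_4,k_6), S(k_5,k_6), S(h_2,k_7), S(h_3,k_7), S(k_4,k_7), S(k_5,k_7), S(k_6,k_7), S(h_1,k_8), S(h_2,k_8), S(h_3,k_8), S(k_4,k_8), S(k_5,k_8), S(k_6,k_8), S(k_7,k_8), S(h_1,k_9), S(h_2,k_9), S(h_3,k_9), S(k_4,k_9), S(k_5,k_9), S(k_6,k_9), S(k_7,k_9), S(k_8,k_9)) all reduce to 0 modulo the current basis, so we have a Gröbner basis.
Inter-reduce: drop elements whose leading term is divisible by another's, tail-reduce, and make monic.
Reduced Gröbner basis: {x^2 + 3z^5 + 3z^3 - z^2 - 1, xz + 2z^5 - z^4 - 2z^3 + 2z^2 - z, y^2 + 3y + 2z^5 - z^4 - 2z^3 + 2z^2 - 2z + 3, yz + 2z^5 - z^4 - 2z^3 + 2z^2 - z, z^6 + 2z^4 - 2z^3 + z^2}.

The two bases agree; hence the ideals are identical.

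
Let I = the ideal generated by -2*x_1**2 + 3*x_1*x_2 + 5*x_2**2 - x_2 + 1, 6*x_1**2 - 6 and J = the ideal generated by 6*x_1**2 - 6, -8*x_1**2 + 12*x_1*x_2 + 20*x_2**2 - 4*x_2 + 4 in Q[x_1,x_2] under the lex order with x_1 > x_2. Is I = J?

For a fixed monomial order, each ideal has a unique reduced Gröbner basis; comparing bases decides equality.
Buchberger on the first generating set:
f_1 = -2*x_1**2 + 3*x_1*x_2 + 5*x_2**2 - x_2 + 1, LT = x_1**2.
f_2 = 6*x_1**2 - 6, LT = x_1**2.

S(f_1,f_2): lcm = x_1**2. S = -3/2*x_1*x_2 - 5/2*x_2**2 + 1/2*x_2 + 1/2.
  reduce S modulo (f_1, f_2):
  remainder -3/2*x_1*x_2 - 5/2*x_2**2 + 1/2*x_2 + 1/2 ≠ 0; add g_3 = -3/2*x_1*x_2 - 5/2*x_2**2 + 1/2*x_2 + 1/2 to the basis.

S(f_1,g_3): lcm = x_1**2*x_2. S = -19/6*x_1*x_2**2 + 1/3*x_1*x_2 + 1/3*x_1 - 5/2*x_2**3 + 1/2*x_2**2 - 1/2*x_2.
  reduce S modulo (f_1, f_2, g_3):
  remainder 1/3*x_1 + 25/9*x_2**3 - 10/9*x_2**2 - 13/9*x_2 + 1/9 ≠ 0; add g_4 = 1/3*x_1 + 25/9*x_2**3 - 10/9*x_2**2 - 13/9*x_2 + 1/9 to the basis.

S(f_1,g_4): lcm = x_1**2. S = -25/3*x_1*x_2**3 + 10/3*x_1*x_2**2 + 17/6*x_1*x_2 - 1/3*x_1 - 5/2*x_2**2 + 1/2*x_2 - 1/2.
  reduce S modulo (f_1, f_2, g_3, g_4):
  remainder 125/9*x_2**4 - 50/9*x_2**3 - 10*x_2**2 + 10/9*x_2 + 5/9 ≠ 0; add g_5 = 125/9*x_2**4 - 50/9*x_2**3 - 10*x_2**2 + 10/9*x_2 + 5/9 to the basis.

The other S-polynomials (S(f_2,g_3), S(f_2,g_4), S(g_3,g_4), S(f_1,g_5), S(f_2,g_5), S(g_3,g_5), S(g_4,g_5)) all reduce to 0 modulo the current basis, so we have a Gröbner basis.
Inter-reduce: drop elements whose leading term is divisible by another's, tail-reduce, and make monic.
Reduced Gröbner basis: {x_1 + 25/3*x_2**3 - 10/3*x_2**2 - 13/3*x_2 + 1/3, x_2**4 - 2/5*x_2**3 - 18/25*x_2**2 + 2/25*x_2 + 1/25}.

Buchberger on the second generating set:
h_1 = 6*x_1**2 - 6, LT = x_1**2.
h_2 = -8*x_1**2 + 12*x_1*x_2 + 20*x_2**2 - 4*x_2 + 4, LT = x_1**2.

S(h_1,h_2): lcm = x_1**2. S = 3/2*x_1*x_2 + 5/2*x_2**2 - 1/2*x_2 - 1/2.
  reduce S modulo (h_1, h_2):
  remainder 3/2*x_1*x_2 + 5/2*x_2**2 - 1/2*x_2 - 1/2 ≠ 0; add k_3 = 3/2*x_1*x_2 + 5/2*x_2**2 - 1/2*x_2 - 1/2 to the basis.

S(h_1,k_3): lcm = x_1**2*x_2. S = -5/3*x_1*x_2**2 + 1/3*x_1*x_2 + 1/3*x_1 - x_2.
  reduce S modulo (h_1, h_2, k_3):
  remainder 1/3*x_1 + 25/9*x_2**3 - 10/9*x_2**2 - 13/9*x_2 + 1/9 ≠ 0; add k_4 = 1/3*x_1 + 25/9*x_2**3 - 10/9*x_2**2 - 13/9*x_2 + 1/9 to the basis.

S(h_1,k_4): lcm = x_1**2. S = -25/3*x_1*x_2**3 + 10/3*x_1*x_2**2 + 13/3*x_1*x_2 - 1/3*x_1 - 1.
  reduce S modulo (h_1, h_2, k_3, k_4):
  remainder 125/9*x_2**4 - 50/9*x_2**3 - 10*x_2**2 + 10/9*x_2 + 5/9 ≠ 0; add k_5 = 125/9*x_2**4 - 50/9*x_2**3 - 10*x_2**2 + 10/9*x_2 + 5/9 to the basis.

The other S-polynomials (S(h_2,k_3), S(h_2,k_4), S(k_3,k_4), S(h_1,k_5), S(h_2,k_5), S(k_3,k_5), S(k_4,k_5)) all reduce to 0 modulo the current basis, so we have a Gröbner basis.
Inter-reduce: drop elements whose leading term is divisible by another's, tail-reduce, and make monic.
Reduced Gröbner basis: {x_1 + 25/3*x_2**3 - 10/3*x_2**2 - 13/3*x_2 + 1/3, x_2**4 - 2/5*x_2**3 - 18/25*x_2**2 + 2/25*x_2 + 1/25}.

Same reduced basis, so the two generating sets span the same ideal.

Yes, the ideals are equal.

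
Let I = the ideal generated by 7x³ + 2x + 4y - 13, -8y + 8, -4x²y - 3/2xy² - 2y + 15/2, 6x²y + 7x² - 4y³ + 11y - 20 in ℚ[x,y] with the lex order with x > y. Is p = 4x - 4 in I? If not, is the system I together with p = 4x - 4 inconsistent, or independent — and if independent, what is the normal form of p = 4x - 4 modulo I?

4x - 4 lies in I (it reduces to 0).

First compute the reduced Gröbner basis of I by Buchberger's algorithm.
f_1 = 7x³ + 2x + 4y - 13, LT = x³.
f_2 = -8y + 8, LT = y.
f_3 = -4x²y - 3/2xy² - 2y + 15/2, LT = x²y.
f_4 = 6x²y + 7x² - 4y³ + 11y - 20, LT = x²y.

S(f_1,f_3): lcm = x³y. S = -⅜x²y² - 3/14xy + 15/8x + 4/7y² - 13/7y.
  leading term x²y²: subtract (3/64x²y)·f_2 from -⅜x²y² - 3/14xy + 15/8x + 4/7y² - 13/7y → -⅜x²y - 3/14xy + 15/8x + 4/7y² - 13/7y
  leading term x²y: subtract (3/64x²)·f_2 from -⅜x²y - 3/14xy + 15/8x + 4/7y² - 13/7y → -⅜x² - 3/14xy + 15/8x + 4/7y² - 13/7y
  leading term x²: no divisor's leading term divides it; move -⅜x² to the remainder.
  leading term xy: subtract (3/112x)·f_2 from -3/14xy + 15/8x + 4/7y² - 13/7y → 93/56x + 4/7y² - 13/7y
  leading term x: no divisor's leading term divides it; move 93/56x to the remainder.
  leading term y²: subtract (-1/14y)·f_2 from 4/7y² - 13/7y → -9/7y
  leading term y: subtract (9/56)·f_2 from -9/7y → -9/7
  leading term 1: no divisor's leading term divides it; move -9/7 to the remainder.
  remainder -⅜x² + 93/56x - 9/7 ≠ 0; add h_5 = -⅜x² + 93/56x - 9/7 to the basis.

S(f_1,f_4): lcm = x³y. S = -7/6x³ + ⅔xy³ - 65/42xy + 10/3x + 4/7y² - 13/7y.
  leading term x³: subtract (-⅙)·f_1 from -7/6x³ + ⅔xy³ - 65/42xy + 10/3x + 4/7y² - 13/7y → ⅔xy³ - 65/42xy + 11/3x + 4/7y² - 25/21y - 13/6
  leading term xy³: subtract (-1/12xy²)·f_2 from ⅔xy³ - 65/42xy + 11/3x + 4/7y² - 25/21y - 13/6 → ⅔xy² - 65/42xy + 11/3x + 4/7y² - 25/21y - 13/6
  leading term xy²: subtract (-1/12xy)·f_2 from ⅔xy² - 65/42xy + 11/3x + 4/7y² - 25/21y - 13/6 → -37/42xy + 11/3x + 4/7y² - 25/21y - 13/6
  leading term xy: subtract (37/336x)·f_2 from -37/42xy + 11/3x + 4/7y² - 25/21y - 13/6 → 39/14x + 4/7y² - 25/21y - 13/6
  leading term x: no divisor's leading term divides it; move 39/14x to the remainder.
  leading term y²: subtract (-1/14y)·f_2 from 4/7y² - 25/21y - 13/6 → -13/21y - 13/6
  leading term y: subtract (13/168)·f_2 from -13/21y - 13/6 → -39/14
  leading term 1: no divisor's leading term divides it; move -39/14 to the remainder.
  remainder 39/14x - 39/14 ≠ 0; add h_6 = 39/14x - 39/14 to the basis.

The other S-polynomials (S(f_1,f_2), S(f_2,f_3), S(f_2,f_4), S(f_3,f_4), S(f_1,h_5), S(f_2,h_5), S(f_3,h_5), S(f_4,h_5), S(f_1,h_6), S(f_2,h_6), S(f_3,h_6), S(f_4,h_6), S(h_5,h_6)) all reduce to 0 modulo the current basis, so we have a Gröbner basis.
Inter-reduce: drop elements whose leading term is divisible by another's, tail-reduce, and make monic.
Reduced Gröbner basis: {x - 1, y - 1}.
Label its elements g_1 = x - 1, g_2 = y - 1.

Reduce p = 4x - 4 modulo G:
  leading term x: subtract (4)·g_1 from 4x - 4 → 0
  normal form = 0.
Since the normal form is 0, p ∈ I.

The remainder on division by a Gröbner basis is unique — it is the normal form.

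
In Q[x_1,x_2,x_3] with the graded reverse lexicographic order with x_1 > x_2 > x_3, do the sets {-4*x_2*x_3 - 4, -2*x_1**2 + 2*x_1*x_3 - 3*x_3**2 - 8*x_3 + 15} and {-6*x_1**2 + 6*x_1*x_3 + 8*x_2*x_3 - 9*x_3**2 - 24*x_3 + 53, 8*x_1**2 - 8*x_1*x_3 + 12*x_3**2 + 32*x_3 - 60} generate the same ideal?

Yes, the ideals are equal.

For a fixed monomial order, each ideal has a unique reduced Gröbner basis; comparing bases decides equality.
Buchberger on the first generating set:
f_1 = -4*x_2*x_3 - 4, LT = x_2*x_3.
f_2 = -2*x_1**2 + 2*x_1*x_3 - 3*x_3**2 - 8*x_3 + 15, LT = x_1**2.

The S-polynomials (S(f_1,f_2)) all reduce to 0 modulo the current basis, so we have a Gröbner basis.
Inter-reduce: drop elements whose leading term is divisible by another's, tail-reduce, and make monic.
Reduced Gröbner basis: {x_1**2 - x_1*x_3 + 3/2*x_3**2 + 4*x_3 - 15/2, x_2*x_3 + 1}.

Buchberger on the second generating set:
h_1 = -6*x_1**2 + 6*x_1*x_3 + 8*x_2*x_3 - 9*x_3**2 - 24*x_3 + 53, LT = x_1**2.
h_2 = 8*x_1**2 - 8*x_1*x_3 + 12*x_3**2 + 32*x_3 - 60, LT = x_1**2.

S(h_1,h_2): lcm = x_1**2. S = -4/3*x_2*x_3 - 4/3.
  leading term x_2*x_3: no divisor's leading term divides it; move -4/3*x_2*x_3 to the remainder.
  leading term 1: no divisor's leading term divides it; move -4/3 to the remainder.
  remainder -4/3*x_2*x_3 - 4/3 ≠ 0; add k_3 = -4/3*x_2*x_3 - 4/3 to the basis.

The other S-polynomials (S(h_1,k_3), S(h_2,k_3)) all reduce to 0 modulo the current basis, so we have a Gröbner basis.
Inter-reduce: drop elements whose leading term is divisible by another's, tail-reduce, and make monic.
Reduced Gröbner basis: {x_1**2 - x_1*x_3 + 3/2*x_3**2 + 4*x_3 - 15/2, x_2*x_3 + 1}.

These coincide, so the ideals are equal.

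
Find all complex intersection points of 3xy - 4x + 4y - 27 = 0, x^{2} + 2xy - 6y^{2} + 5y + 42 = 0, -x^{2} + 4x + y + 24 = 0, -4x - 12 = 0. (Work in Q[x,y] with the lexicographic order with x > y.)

{(-3, -3)}

Compute a lex Gröbner basis by Buchberger's algorithm.
f_1 = 3xy - 4x + 4y - 27, LT = xy.
f_2 = x^{2} + 2xy - 6y^{2} + 5y + 42, LT = x^{2}.
f_3 = -x^{2} + 4x + y + 24, LT = x^{2}.
f_4 = -4x - 12, LT = x.

S(f_1,f_2): lcm = x^{2}y. S = -\tfrac{4}{3}x^{2} - 2xy^{2} + \tfrac{4}{3}xy - 9x + 6y^{3} - 5y^{2} - 42y.
  reduce S modulo (f_1, f_2, f_3, f_4):
  remainder 6y^{3} - \tfrac{31}{3}y^{2} - \tfrac{496}{9}y + \tfrac{269}{3} ≠ 0; add h_5 = 6y^{3} - \tfrac{31}{3}y^{2} - \tfrac{496}{9}y + \tfrac{269}{3} to the basis.

S(f_1,f_3): lcm = x^{2}y. S = -\tfrac{4}{3}x^{2} + \tfrac{16}{3}xy - 9x + y^{2} + 24y.
  reduce S modulo (f_1, f_2, f_3, f_4, h_5):
  remainder -7y^{2} + 20y + 123 ≠ 0; add h_6 = -7y^{2} + 20y + 123 to the basis.

S(f_1,f_4): lcm = xy. S = -\tfrac{4}{3}x - \tfrac{5}{3}y - 9.
  reduce S modulo (f_1, f_2, f_3, f_4, h_5, h_6):
  remainder -\tfrac{5}{3}y - 5 ≠ 0; add h_7 = -\tfrac{5}{3}y - 5 to the basis.

The other S-polynomials (S(f_2,f_3), S(f_2,f_4), S(f_3,f_4), S(f_1,h_5), S(f_2,h_5), S(f_3,h_5), S(f_4,h_5), S(f_1,h_6), S(f_2,h_6), S(f_3,h_6), S(f_4,h_6), S(h_5,h_6), S(f_1,h_7), S(f_2,h_7), S(f_3,h_7), S(f_4,h_7), S(h_5,h_7), S(h_6,h_7)) all reduce to 0 modulo the current basis, so we have a Gröbner basis.
Inter-reduce: drop elements whose leading term is divisible by another's, tail-reduce, and make monic.
Reduced Gröbner basis: {x + 3, y + 3}.

Elimination: the polynomial y + 3 lies in the elimination ideal for y, so y ∈ {-3}. For each such y, the remaining basis elements (now univariate) give the rest of the solution.
  y = -3: the earlier basis element becomes x + 3 = 0, giving x = -3 — point (-3, -3).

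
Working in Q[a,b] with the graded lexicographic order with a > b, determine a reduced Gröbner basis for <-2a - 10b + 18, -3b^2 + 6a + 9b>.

G = {b^2 + 7b - 18, a + 5b - 9}

f_1 = -2a - 10b + 18, LT = a.
f_2 = -3b^2 + 6a + 9b, LT = b^2.

The S-polynomials (S(f_1,f_2)) all reduce to 0 modulo the current basis, so we have a Gröbner basis.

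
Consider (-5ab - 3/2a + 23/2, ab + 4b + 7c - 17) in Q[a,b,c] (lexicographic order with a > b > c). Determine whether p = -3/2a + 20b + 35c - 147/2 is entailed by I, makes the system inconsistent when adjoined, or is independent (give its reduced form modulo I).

First compute the reduced Gröbner basis of I by Buchberger's algorithm.
f_1 = -5ab - 3/2a + 23/2, LT = ab.
f_2 = ab + 4b + 7c - 17, LT = ab.

S(f_1,f_2): lcm = ab. S = 3/10a - 4b - 7c + 147/10.
  leading term a: no divisor's leading term divides it; move 3/10a to the remainder.
  leading term b: no divisor's leading term divides it; move -4b to the remainder.
  leading term c: no divisor's leading term divides it; move -7c to the remainder.
  leading term 1: no divisor's leading term divides it; move 147/10 to the remainder.
  remainder 3/10a - 4b - 7c + 147/10 ≠ 0; add h_3 = 3/10a - 4b - 7c + 147/10 to the basis.

S(f_1,h_3): lcm = ab. S = 3/10a + 40/3b^2 + 70/3bc - 49b - 23/10.
  leading term a: subtract (1)·h_3 from 3/10a + 40/3b^2 + 70/3bc - 49b - 23/10 → 40/3b^2 + 70/3bc - 45b + 7c - 17
  leading term b^2: no divisor's leading term divides it; move 40/3b^2 to the remainder.
  leading term bc: no divisor's leading term divides it; move 70/3bc to the remainder.
  leading term b: no divisor's leading term divides it; move -45b to the remainder.
  leading term c: no divisor's leading term divides it; move 7c to the remainder.
  leading term 1: no divisor's leading term divides it; move -17 to the remainder.
  remainder 40/3b^2 + 70/3bc - 45b + 7c - 17 ≠ 0; add h_4 = 40/3b^2 + 70/3bc - 45b + 7c - 17 to the basis.

The other S-polynomials (S(f_2,h_3), S(f_1,h_4), S(f_2,h_4), S(h_3,h_4)) all reduce to 0 modulo the current basis, so we have a Gröbner basis.
Inter-reduce: drop elements whose leading term is divisible by another's, tail-reduce, and make monic.
Reduced Gröbner basis: {a - 40/3b - 70/3c + 49, b^2 + 7/4bc - 27/8b + 21/40c - 51/40}.
Label its elements g_1 = a - 40/3b - 70/3c + 49, g_2 = b^2 + 7/4bc - 27/8b + 21/40c - 51/40.

Reduce p = -3/2a + 20b + 35c - 147/2 modulo G:
  leading term a: subtract (-3/2)·g_1 from -3/2a + 20b + 35c - 147/2 → 0
  normal form = 0.
Since the normal form is 0, p ∈ I.

Ideal membership is decidable via reduction modulo a Gröbner basis.

-3/2a + 20b + 35c - 147/2 lies in I (it reduces to 0).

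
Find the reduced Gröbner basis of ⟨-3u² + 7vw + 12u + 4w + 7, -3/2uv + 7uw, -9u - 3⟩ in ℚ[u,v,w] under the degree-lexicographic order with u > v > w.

Buchberger's algorithm terminates because the ascending chain of leading-term ideals stabilizes.

f_1 = -3u² + 7vw + 12u + 4w + 7, LT = u².
f_2 = -3/2uv + 7uw, LT = uv.
f_3 = -9u - 3, LT = u.

S(f_1,f_2): lcm = u²v. S = 14/3u²w - 7/3v²w - 4uv - 4/3vw - 7/3v.
  leading term u²w: subtract (-14/9w)·f_1 from 14/3u²w - 7/3v²w - 4uv - 4/3vw - 7/3v → -7/3v²w + 98/9vw² - 4uv + 56/3uw - 4/3vw + 56/9w² - 7/3v + 98/9w
  leading term v²w: no divisor's leading term divides it; move -7/3v²w to the remainder.
  leading term vw²: no divisor's leading term divides it; move 98/9vw² to the remainder.
  leading term uv: subtract (8/3)·f_2 from -4uv + 56/3uw - 4/3vw + 56/9w² - 7/3v + 98/9w → -4/3vw + 56/9w² - 7/3v + 98/9w
  leading term vw: no divisor's leading term divides it; move -4/3vw to the remainder.
  leading term w²: no divisor's leading term divides it; move 56/9w² to the remainder.
  leading term v: no divisor's leading term divides it; move -7/3v to the remainder.
  leading term w: no divisor's leading term divides it; move 98/9w to the remainder.
  remainder -7/3v²w + 98/9vw² - 4/3vw + 56/9w² - 7/3v + 98/9w ≠ 0; add g_4 = -7/3v²w + 98/9vw² - 4/3vw + 56/9w² - 7/3v + 98/9w to the basis.

S(f_1,f_3): lcm = u². S = -7/3vw - 13/3u - 4/3w - 7/3.
  leading term vw: no divisor's leading term divides it; move -7/3vw to the remainder.
  leading term u: subtract (13/27)·f_3 from -13/3u - 4/3w - 7/3 → -4/3w - 8/9
  leading term w: no divisor's leading term divides it; move -4/3w to the remainder.
  leading term 1: no divisor's leading term divides it; move -8/9 to the remainder.
  remainder -7/3vw - 4/3w - 8/9 ≠ 0; add g_5 = -7/3vw - 4/3w - 8/9 to the basis.

S(f_2,f_3): lcm = uv. S = -14/3uw - ⅓v.
  leading term uw: subtract (14/27w)·f_3 from -14/3uw - ⅓v → -⅓v + 14/9w
  leading term v: no divisor's leading term divides it; move -⅓v to the remainder.
  leading term w: no divisor's leading term divides it; move 14/9w to the remainder.
  remainder -⅓v + 14/9w ≠ 0; add g_6 = -⅓v + 14/9w to the basis.

S(f_2,g_5): lcm = uvw. S = -14/3uw² - 4/7uw - 8/21u.
  leading term uw²: subtract (14/27w²)·f_3 from -14/3uw² - 4/7uw - 8/21u → -4/7uw + 14/9w² - 8/21u
  leading term uw: subtract (4/63w)·f_3 from -4/7uw + 14/9w² - 8/21u → 14/9w² - 8/21u + 4/21w
  leading term w²: no divisor's leading term divides it; move 14/9w² to the remainder.
  leading term u: subtract (8/189)·f_3 from -8/21u + 4/21w → 4/21w + 8/63
  leading term w: no divisor's leading term divides it; move 4/21w to the remainder.
  leading term 1: no divisor's leading term divides it; move 8/63 to the remainder.
  remainder 14/9w² + 4/21w + 8/63 ≠ 0; add g_7 = 14/9w² + 4/21w + 8/63 to the basis.

The other S-polynomials (S(f_1,g_4), S(f_2,g_4), S(f_3,g_4), S(f_1,g_5), S(f_3,g_5), S(g_4,g_5), S(f_1,g_6), S(f_2,g_6), S(f_3,g_6), S(g_4,g_6), S(g_5,g_6), S(f_1,g_7), S(f_2,g_7), S(f_3,g_7), S(g_4,g_7), S(g_5,g_7), S(g_6,g_7)) all reduce to 0 modulo the current basis, so we have a Gröbner basis.
Inter-reduce: drop elements whose leading term is divisible by another's, tail-reduce, and make monic.

G = {w² + 6/49w + 4/49, u + ⅓, v - 14/3w}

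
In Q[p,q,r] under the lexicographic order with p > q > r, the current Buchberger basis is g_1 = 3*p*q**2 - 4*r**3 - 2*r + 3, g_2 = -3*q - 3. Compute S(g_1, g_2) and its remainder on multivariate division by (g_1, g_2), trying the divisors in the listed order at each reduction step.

S(g_1, g_2) = -p*q - 4/3*r**3 - 2/3*r + 1; remainder on division = p - 4/3*r**3 - 2/3*r + 1.

lcm(LM(g_1), LM(g_2)) = p*q**2.
S = (lcm/LT(g_1))·g_1 − (lcm/LT(g_2))·g_2 = -p*q - 4/3*r**3 - 2/3*r + 1.
Reduce S modulo (g_1, g_2) in that order:
  leading term p*q: subtract (1/3*p)·g_2 from -p*q - 4/3*r**3 - 2/3*r + 1 → p - 4/3*r**3 - 2/3*r + 1
  leading term p: no divisor's leading term divides it; move p to the remainder.
  leading term r**3: no divisor's leading term divides it; move -4/3*r**3 to the remainder.
  leading term r: no divisor's leading term divides it; move -2/3*r to the remainder.
  leading term 1: no divisor's leading term divides it; move 1 to the remainder.
The remainder p - 4/3*r**3 - 2/3*r + 1 is nonzero, so it would be added as the next basis element.
An S-polynomial is built so that the two leading terms cancel; whether anything survives reduction is exactly the Gröbner-basis criterion.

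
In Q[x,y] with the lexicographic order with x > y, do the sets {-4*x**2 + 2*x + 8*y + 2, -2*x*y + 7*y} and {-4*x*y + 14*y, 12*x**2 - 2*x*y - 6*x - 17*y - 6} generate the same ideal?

Yes, the ideals are equal.

Since reduced Gröbner bases are canonical representatives of ideals under a given ordering, it suffices to compute and compare them.
Buchberger on the first generating set:
f_1 = -4*x**2 + 2*x + 8*y + 2, LT = x**2.
f_2 = -2*x*y + 7*y, LT = x*y.

S(f_1,f_2): lcm = x**2*y. S = 3*x*y - 2*y**2 - 1/2*y.
  leading term x*y: subtract (-3/2)·f_2 from 3*x*y - 2*y**2 - 1/2*y → -2*y**2 + 10*y
  leading term y**2: no divisor's leading term divides it; move -2*y**2 to the remainder.
  leading term y: no divisor's leading term divides it; move 10*y to the remainder.
  remainder -2*y**2 + 10*y ≠ 0; add g_3 = -2*y**2 + 10*y to the basis.

The other S-polynomials (S(f_1,g_3), S(f_2,g_3)) all reduce to 0 modulo the current basis, so we have a Gröbner basis.
Inter-reduce: drop elements whose leading term is divisible by another's, tail-reduce, and make monic.
Reduced Gröbner basis: {x**2 - 1/2*x - 2*y - 1/2, x*y - 7/2*y, y**2 - 5*y}.

Buchberger on the second generating set:
h_1 = -4*x*y + 14*y, LT = x*y.
h_2 = 12*x**2 - 2*x*y - 6*x - 17*y - 6, LT = x**2.

S(h_1,h_2): lcm = x**2*y. S = 1/6*x*y**2 - 3*x*y + 17/12*y**2 + 1/2*y.
  leading term x*y**2: subtract (-1/24*y)·h_1 from 1/6*x*y**2 - 3*x*y + 17/12*y**2 + 1/2*y → -3*x*y + 2*y**2 + 1/2*y
  leading term x*y: subtract (3/4)·h_1 from -3*x*y + 2*y**2 + 1/2*y → 2*y**2 - 10*y
  leading term y**2: no divisor's leading term divides it; move 2*y**2 to the remainder.
  leading term y: no divisor's leading term divides it; move -10*y to the remainder.
  remainder 2*y**2 - 10*y ≠ 0; add k_3 = 2*y**2 - 10*y to the basis.

The other S-polynomials (S(h_1,k_3), S(h_2,k_3)) all reduce to 0 modulo the current basis, so we have a Gröbner basis.
Inter-reduce: drop elements whose leading term is divisible by another's, tail-reduce, and make monic.
Reduced Gröbner basis: {x**2 - 1/2*x - 2*y - 1/2, x*y - 7/2*y, y**2 - 5*y}.

Same reduced basis, so the two generating sets span the same ideal.
The choice of monomial ordering does not affect the verdict — as long as both bases are computed under the same ordering, their equality decides ideal equality.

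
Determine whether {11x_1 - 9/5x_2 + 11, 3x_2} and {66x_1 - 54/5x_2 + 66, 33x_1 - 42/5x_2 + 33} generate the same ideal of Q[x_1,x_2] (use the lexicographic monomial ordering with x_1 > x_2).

Yes, the ideals are equal.

Since reduced Gröbner bases are canonical representatives of ideals under a given ordering, it suffices to compute and compare them.
Buchberger on the first generating set:
f_1 = 11x_1 - 9/5x_2 + 11, LT = x_1.
f_2 = 3x_2, LT = x_2.

The S-polynomials (S(f_1,f_2)) all reduce to 0 modulo the current basis, so we have a Gröbner basis.
Inter-reduce: drop elements whose leading term is divisible by another's, tail-reduce, and make monic.
Reduced Gröbner basis: {x_1 + 1, x_2}.

Buchberger on the second generating set:
h_1 = 66x_1 - 54/5x_2 + 66, LT = x_1.
h_2 = 33x_1 - 42/5x_2 + 33, LT = x_1.

S(h_1,h_2): lcm = x_1. S = 1/11x_2.
  leading term x_2: no divisor's leading term divides it; move 1/11x_2 to the remainder.
  remainder 1/11x_2 ≠ 0; add k_3 = 1/11x_2 to the basis.

The other S-polynomials (S(h_1,k_3), S(h_2,k_3)) all reduce to 0 modulo the current basis, so we have a Gröbner basis.
Inter-reduce: drop elements whose leading term is divisible by another's, tail-reduce, and make monic.
Reduced Gröbner basis: {x_1 + 1, x_2}.

These coincide, so the ideals are equal.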